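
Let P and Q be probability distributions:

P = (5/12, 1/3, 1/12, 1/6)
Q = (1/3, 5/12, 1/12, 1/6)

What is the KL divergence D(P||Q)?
D(P||Q) = Σ P(i) log₂(P(i)/Q(i))
  i=0: (5/12) × log₂((5/12)/(1/3)) = (5/12) × log₂(5/4) = 0.1341
  i=1: (1/3) × log₂((1/3)/(5/12)) = (1/3) × log₂(4/5) = -0.1073
  i=2: (1/12) × log₂((1/12)/(1/12)) = (1/12) × log₂(1) = 0.0000
  i=3: (1/6) × log₂((1/6)/(1/6)) = (1/6) × log₂(1) = 0.0000
D(P||Q) = 0.1341 - 0.1073 + 0.0000 + 0.0000
  = 0.0268 bits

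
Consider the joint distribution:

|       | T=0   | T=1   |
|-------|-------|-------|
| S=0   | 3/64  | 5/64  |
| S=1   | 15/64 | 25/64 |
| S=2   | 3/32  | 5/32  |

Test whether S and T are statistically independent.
Marginal P(S) (row sums):
  P(S=0) = 3/64 + 5/64 = 1/8
  P(S=1) = 15/64 + 25/64 = 5/8
  P(S=2) = 3/32 + 5/32 = 1/4
Marginal P(T) (column sums):
  P(T=0) = 3/64 + 15/64 + 3/32 = 3/8
  P(T=1) = 5/64 + 25/64 + 5/32 = 5/8

S and T are independent iff P(S=i,T=j) = P(S=i)·P(T=j) for every cell.
  P(S=0)·P(T=0) = 1/8 × 3/8 = 3/64 = P(S=0,T=0) ✓
  P(S=0)·P(T=1) = 1/8 × 5/8 = 5/64 = P(S=0,T=1) ✓
  P(S=1)·P(T=0) = 5/8 × 3/8 = 15/64 = P(S=1,T=0) ✓
  P(S=1)·P(T=1) = 5/8 × 5/8 = 25/64 = P(S=1,T=1) ✓
  P(S=2)·P(T=0) = 1/4 × 3/8 = 3/32 = P(S=2,T=0) ✓
  P(S=2)·P(T=1) = 1/4 × 5/8 = 5/32 = P(S=2,T=1) ✓

Yes, S and T are independent: every cell factors, so I(S;T) = 0 bits.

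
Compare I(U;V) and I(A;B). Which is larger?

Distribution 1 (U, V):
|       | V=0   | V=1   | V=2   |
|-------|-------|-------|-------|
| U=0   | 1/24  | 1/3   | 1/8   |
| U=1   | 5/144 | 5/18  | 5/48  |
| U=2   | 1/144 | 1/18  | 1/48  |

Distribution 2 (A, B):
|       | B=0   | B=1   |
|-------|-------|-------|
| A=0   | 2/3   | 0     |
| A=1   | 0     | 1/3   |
Distribution 1 (U, V):
Marginal P(U) (row sums):
  P(U=0) = 1/24 + 1/3 + 1/8 = 1/2
  P(U=1) = 5/144 + 5/18 + 5/48 = 5/12
  P(U=2) = 1/144 + 1/18 + 1/48 = 1/12
Marginal P(V) (column sums):
  P(V=0) = 1/24 + 5/144 + 1/144 = 1/12
  P(V=1) = 1/3 + 5/18 + 1/18 = 2/3
  P(V=2) = 1/8 + 5/48 + 1/48 = 1/4

H(U) = -[(1/2)·log₂(1/2) + (5/12)·log₂(5/12) + (1/12)·log₂(1/12)]
  = 0.5000 + 0.5263 + 0.2987
  = 1.3250 bits
H(V) = -[(1/12)·log₂(1/12) + (2/3)·log₂(2/3) + (1/4)·log₂(1/4)]
  = 0.2987 + 0.3900 + 0.5000
  = 1.1887 bits
H(U,V) = -[(1/24)·log₂(1/24) + (1/3)·log₂(1/3) + (1/8)·log₂(1/8) + (5/144)·log₂(5/144) + (5/18)·log₂(5/18) + (5/48)·log₂(5/48) + (1/144)·log₂(1/144) + (1/18)·log₂(1/18) + (1/48)·log₂(1/48)]
  = 0.1910 + 0.5283 + 0.3750 + 0.1683 + 0.5133 + 0.3399 + 0.0498 + 0.2317 + 0.1164
  = 2.5137 bits

I(U;V) = H(U) + H(V) - H(U,V)
  = 1.3250 + 1.1887 - 2.5137
  = 0.0000 bits

Distribution 2 (A, B):
Marginal P(A) (row sums):
  P(A=0) = 2/3 + 0 = 2/3
  P(A=1) = 0 + 1/3 = 1/3
Marginal P(B) (column sums):
  P(B=0) = 2/3 + 0 = 2/3
  P(B=1) = 0 + 1/3 = 1/3

H(A) = -[(2/3)·log₂(2/3) + (1/3)·log₂(1/3)]
  = 0.3900 + 0.5283
  = 0.9183 bits
H(B) = -[(2/3)·log₂(2/3) + (1/3)·log₂(1/3)]
  = 0.3900 + 0.5283
  = 0.9183 bits
H(A,B) = -[(2/3)·log₂(2/3) + (1/3)·log₂(1/3)]
  = 0.3900 + 0.5283
  = 0.9183 bits

I(A;B) = H(A) + H(B) - H(A,B)
  = 0.9183 + 0.9183 - 0.9183
  = 0.9183 bits

I(A;B) = 0.9183 bits > I(U;V) = 0.0000 bits, so (A, B) has the higher mutual information (stronger dependence).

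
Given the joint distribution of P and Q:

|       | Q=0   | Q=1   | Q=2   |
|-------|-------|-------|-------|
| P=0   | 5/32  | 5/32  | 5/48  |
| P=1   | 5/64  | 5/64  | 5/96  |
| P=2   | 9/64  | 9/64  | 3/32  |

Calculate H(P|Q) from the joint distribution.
Marginal P(Q) (column sums):
  P(Q=0) = 5/32 + 5/64 + 9/64 = 3/8
  P(Q=1) = 5/32 + 5/64 + 9/64 = 3/8
  P(Q=2) = 5/48 + 5/96 + 3/32 = 1/4

H(P|Q) = -Σ P(P,Q)·log₂ P(P|Q), where P(P|Q) = P(P,Q) / P(Q)
  (P=0,Q=0): P(P|Q) = (5/32)/(3/8) = 5/12;  -(5/32)·log₂(5/12) = 0.1973
  (P=0,Q=1): P(P|Q) = (5/32)/(3/8) = 5/12;  -(5/32)·log₂(5/12) = 0.1973
  (P=0,Q=2): P(P|Q) = (5/48)/(1/4) = 5/12;  -(5/48)·log₂(5/12) = 0.1316
  (P=1,Q=0): P(P|Q) = (5/64)/(3/8) = 5/24;  -(5/64)·log₂(5/24) = 0.1768
  (P=1,Q=1): P(P|Q) = (5/64)/(3/8) = 5/24;  -(5/64)·log₂(5/24) = 0.1768
  (P=1,Q=2): P(P|Q) = (5/96)/(1/4) = 5/24;  -(5/96)·log₂(5/24) = 0.1179
  (P=2,Q=0): P(P|Q) = (9/64)/(3/8) = 3/8;  -(9/64)·log₂(3/8) = 0.1990
  (P=2,Q=1): P(P|Q) = (9/64)/(3/8) = 3/8;  -(9/64)·log₂(3/8) = 0.1990
  (P=2,Q=2): P(P|Q) = (3/32)/(1/4) = 3/8;  -(3/32)·log₂(3/8) = 0.1327
H(P|Q) = 0.1973 + 0.1973 + 0.1316 + 0.1768 + 0.1768 + 0.1179 + 0.1990 + 0.1990 + 0.1327
  = 1.5284 bits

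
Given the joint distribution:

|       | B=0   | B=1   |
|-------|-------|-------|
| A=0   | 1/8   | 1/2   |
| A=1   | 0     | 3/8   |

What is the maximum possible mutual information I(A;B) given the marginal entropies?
The upper bound on mutual information is I(A;B) ≤ min(H(A), H(B)).

Marginal P(A) (row sums):
  P(A=0) = 1/8 + 1/2 = 5/8
  P(A=1) = 0 + 3/8 = 3/8
Marginal P(B) (column sums):
  P(B=0) = 1/8 + 0 = 1/8
  P(B=1) = 1/2 + 3/8 = 7/8

H(A) = -[(5/8)·log₂(5/8) + (3/8)·log₂(3/8)]
  = 0.4238 + 0.5306
  = 0.9544 bits
H(B) = -[(1/8)·log₂(1/8) + (7/8)·log₂(7/8)]
  = 0.3750 + 0.1686
  = 0.5436 bits

Maximum possible I(A;B) = min(0.9544, 0.5436) = 0.5436 bits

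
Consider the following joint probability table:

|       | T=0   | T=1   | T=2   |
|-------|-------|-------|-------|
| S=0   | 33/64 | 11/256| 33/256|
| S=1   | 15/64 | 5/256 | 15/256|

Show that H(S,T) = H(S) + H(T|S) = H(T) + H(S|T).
Marginal P(S) (row sums):
  P(S=0) = 33/64 + 11/256 + 33/256 = 11/16
  P(S=1) = 15/64 + 5/256 + 15/256 = 5/16
Marginal P(T) (column sums):
  P(T=0) = 33/64 + 15/64 = 3/4
  P(T=1) = 11/256 + 5/256 = 1/16
  P(T=2) = 33/256 + 15/256 = 3/16

Decomposition 1: H(S) + H(T|S)
H(S) = -[(11/16)·log₂(11/16) + (5/16)·log₂(5/16)]
  = 0.3716 + 0.5244
  = 0.8960 bits
H(T|S) = -Σ P(S,T)·log₂ P(T|S), where P(T|S) = P(S,T) / P(S)
  (S=0,T=0): P(T|S) = (33/64)/(11/16) = 3/4;  -(33/64)·log₂(3/4) = 0.2140
  (S=0,T=1): P(T|S) = (11/256)/(11/16) = 1/16;  -(11/256)·log₂(1/16) = 0.1719
  (S=0,T=2): P(T|S) = (33/256)/(11/16) = 3/16;  -(33/256)·log₂(3/16) = 0.3113
  (S=1,T=0): P(T|S) = (15/64)/(5/16) = 3/4;  -(15/64)·log₂(3/4) = 0.0973
  (S=1,T=1): P(T|S) = (5/256)/(5/16) = 1/16;  -(5/256)·log₂(1/16) = 0.0781
  (S=1,T=2): P(T|S) = (15/256)/(5/16) = 3/16;  -(15/256)·log₂(3/16) = 0.1415
H(T|S) = 0.2140 + 0.1719 + 0.3113 + 0.0973 + 0.0781 + 0.1415
  = 1.0141 bits
H(S) + H(T|S) = 0.8960 + 1.0141 = 1.9101 bits

Decomposition 2: H(T) + H(S|T)
H(T) = -[(3/4)·log₂(3/4) + (1/16)·log₂(1/16) + (3/16)·log₂(3/16)]
  = 0.3113 + 0.2500 + 0.4528
  = 1.0141 bits
H(S|T) = -Σ P(S,T)·log₂ P(S|T), where P(S|T) = P(S,T) / P(T)
  (S=0,T=0): P(S|T) = (33/64)/(3/4) = 11/16;  -(33/64)·log₂(11/16) = 0.2787
  (S=0,T=1): P(S|T) = (11/256)/(1/16) = 11/16;  -(11/256)·log₂(11/16) = 0.0232
  (S=0,T=2): P(S|T) = (33/256)/(3/16) = 11/16;  -(33/256)·log₂(11/16) = 0.0697
  (S=1,T=0): P(S|T) = (15/64)/(3/4) = 5/16;  -(15/64)·log₂(5/16) = 0.3933
  (S=1,T=1): P(S|T) = (5/256)/(1/16) = 5/16;  -(5/256)·log₂(5/16) = 0.0328
  (S=1,T=2): P(S|T) = (15/256)/(3/16) = 5/16;  -(15/256)·log₂(5/16) = 0.0983
H(S|T) = 0.2787 + 0.0232 + 0.0697 + 0.3933 + 0.0328 + 0.0983
  = 0.8960 bits
H(T) + H(S|T) = 1.0141 + 0.8960 = 1.9101 bits

Direct computation of the joint entropy:
H(S,T) = -[(33/64)·log₂(33/64) + (11/256)·log₂(11/256) + (33/256)·log₂(33/256) + (15/64)·log₂(15/64) + (5/256)·log₂(5/256) + (15/256)·log₂(15/256)]
  = 0.4927 + 0.1951 + 0.3810 + 0.4906 + 0.1109 + 0.2398
  = 1.9101 bits

All three agree: H(S,T) = 1.9101 bits ✓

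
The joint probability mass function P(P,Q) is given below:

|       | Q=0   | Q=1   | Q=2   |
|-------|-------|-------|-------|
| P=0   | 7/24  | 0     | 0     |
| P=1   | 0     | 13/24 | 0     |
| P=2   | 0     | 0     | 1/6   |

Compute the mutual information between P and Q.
Marginal P(P) (row sums):
  P(P=0) = 7/24 + 0 + 0 = 7/24
  P(P=1) = 0 + 13/24 + 0 = 13/24
  P(P=2) = 0 + 0 + 1/6 = 1/6
Marginal P(Q) (column sums):
  P(Q=0) = 7/24 + 0 + 0 = 7/24
  P(Q=1) = 0 + 13/24 + 0 = 13/24
  P(Q=2) = 0 + 0 + 1/6 = 1/6

H(P) = -[(7/24)·log₂(7/24) + (13/24)·log₂(13/24) + (1/6)·log₂(1/6)]
  = 0.5185 + 0.4791 + 0.4308
  = 1.4284 bits
H(Q) = -[(7/24)·log₂(7/24) + (13/24)·log₂(13/24) + (1/6)·log₂(1/6)]
  = 0.5185 + 0.4791 + 0.4308
  = 1.4284 bits
H(P,Q) = -[(7/24)·log₂(7/24) + (13/24)·log₂(13/24) + (1/6)·log₂(1/6)]
  = 0.5185 + 0.4791 + 0.4308
  = 1.4284 bits

I(P;Q) = H(P) + H(Q) - H(P,Q)
  = 1.4284 + 1.4284 - 1.4284
  = 1.4284 bits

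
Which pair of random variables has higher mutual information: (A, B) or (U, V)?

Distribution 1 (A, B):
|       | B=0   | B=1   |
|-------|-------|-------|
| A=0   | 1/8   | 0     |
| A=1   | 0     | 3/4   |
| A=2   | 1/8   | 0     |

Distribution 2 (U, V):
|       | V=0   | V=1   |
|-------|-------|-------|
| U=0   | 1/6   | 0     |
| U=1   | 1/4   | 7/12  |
Distribution 1 (A, B):
Marginal P(A) (row sums):
  P(A=0) = 1/8 + 0 = 1/8
  P(A=1) = 0 + 3/4 = 3/4
  P(A=2) = 1/8 + 0 = 1/8
Marginal P(B) (column sums):
  P(B=0) = 1/8 + 0 + 1/8 = 1/4
  P(B=1) = 0 + 3/4 + 0 = 3/4

H(A) = -[(1/8)·log₂(1/8) + (3/4)·log₂(3/4) + (1/8)·log₂(1/8)]
  = 0.3750 + 0.3113 + 0.3750
  = 1.0613 bits
H(B) = -[(1/4)·log₂(1/4) + (3/4)·log₂(3/4)]
  = 0.5000 + 0.3113
  = 0.8113 bits
H(A,B) = -[(1/8)·log₂(1/8) + (3/4)·log₂(3/4) + (1/8)·log₂(1/8)]
  = 0.3750 + 0.3113 + 0.3750
  = 1.0613 bits

I(A;B) = H(A) + H(B) - H(A,B)
  = 1.0613 + 0.8113 - 1.0613
  = 0.8113 bits

Distribution 2 (U, V):
Marginal P(U) (row sums):
  P(U=0) = 1/6 + 0 = 1/6
  P(U=1) = 1/4 + 7/12 = 5/6
Marginal P(V) (column sums):
  P(V=0) = 1/6 + 1/4 = 5/12
  P(V=1) = 0 + 7/12 = 7/12

H(U) = -[(1/6)·log₂(1/6) + (5/6)·log₂(5/6)]
  = 0.4308 + 0.2192
  = 0.6500 bits
H(V) = -[(5/12)·log₂(5/12) + (7/12)·log₂(7/12)]
  = 0.5263 + 0.4536
  = 0.9799 bits
H(U,V) = -[(1/6)·log₂(1/6) + (1/4)·log₂(1/4) + (7/12)·log₂(7/12)]
  = 0.4308 + 0.5000 + 0.4536
  = 1.3844 bits

I(U;V) = H(U) + H(V) - H(U,V)
  = 0.6500 + 0.9799 - 1.3844
  = 0.2455 bits

I(A;B) = 0.8113 bits > I(U;V) = 0.2455 bits, so (A, B) has the higher mutual information (stronger dependence).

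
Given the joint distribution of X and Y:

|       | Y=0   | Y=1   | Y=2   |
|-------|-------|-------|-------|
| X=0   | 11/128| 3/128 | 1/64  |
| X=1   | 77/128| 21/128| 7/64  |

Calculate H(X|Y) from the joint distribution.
Marginal P(Y) (column sums):
  P(Y=0) = 11/128 + 77/128 = 11/16
  P(Y=1) = 3/128 + 21/128 = 3/16
  P(Y=2) = 1/64 + 7/64 = 1/8

H(X|Y) = -Σ P(X,Y)·log₂ P(X|Y), where P(X|Y) = P(X,Y) / P(Y)
  (X=0,Y=0): P(X|Y) = (11/128)/(11/16) = 1/8;  -(11/128)·log₂(1/8) = 0.2578
  (X=0,Y=1): P(X|Y) = (3/128)/(3/16) = 1/8;  -(3/128)·log₂(1/8) = 0.0703
  (X=0,Y=2): P(X|Y) = (1/64)/(1/8) = 1/8;  -(1/64)·log₂(1/8) = 0.0469
  (X=1,Y=0): P(X|Y) = (77/128)/(11/16) = 7/8;  -(77/128)·log₂(7/8) = 0.1159
  (X=1,Y=1): P(X|Y) = (21/128)/(3/16) = 7/8;  -(21/128)·log₂(7/8) = 0.0316
  (X=1,Y=2): P(X|Y) = (7/64)/(1/8) = 7/8;  -(7/64)·log₂(7/8) = 0.0211
H(X|Y) = 0.2578 + 0.0703 + 0.0469 + 0.1159 + 0.0316 + 0.0211
  = 0.5436 bits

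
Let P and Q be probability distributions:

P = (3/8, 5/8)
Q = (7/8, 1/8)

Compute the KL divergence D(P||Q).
D(P||Q) = Σ P(i) log₂(P(i)/Q(i))
  i=0: (3/8) × log₂((3/8)/(7/8)) = (3/8) × log₂(3/7) = -0.4584
  i=1: (5/8) × log₂((5/8)/(1/8)) = (5/8) × log₂(5) = 1.4512
D(P||Q) = -0.4584 + 1.4512
  = 0.9928 bits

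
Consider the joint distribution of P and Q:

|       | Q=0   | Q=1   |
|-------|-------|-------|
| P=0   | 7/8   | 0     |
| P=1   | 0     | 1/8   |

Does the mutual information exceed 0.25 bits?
Marginal P(P) (row sums):
  P(P=0) = 7/8 + 0 = 7/8
  P(P=1) = 0 + 1/8 = 1/8
Marginal P(Q) (column sums):
  P(Q=0) = 7/8 + 0 = 7/8
  P(Q=1) = 0 + 1/8 = 1/8

H(P) = -[(7/8)·log₂(7/8) + (1/8)·log₂(1/8)]
  = 0.1686 + 0.3750
  = 0.5436 bits
H(Q) = -[(7/8)·log₂(7/8) + (1/8)·log₂(1/8)]
  = 0.1686 + 0.3750
  = 0.5436 bits
H(P,Q) = -[(7/8)·log₂(7/8) + (1/8)·log₂(1/8)]
  = 0.1686 + 0.3750
  = 0.5436 bits

I(P;Q) = H(P) + H(Q) - H(P,Q)
  = 0.5436 + 0.5436 - 0.5436
  = 0.5436 bits

Yes. I(P;Q) = 0.5436 bits, which is > 0.25 bits.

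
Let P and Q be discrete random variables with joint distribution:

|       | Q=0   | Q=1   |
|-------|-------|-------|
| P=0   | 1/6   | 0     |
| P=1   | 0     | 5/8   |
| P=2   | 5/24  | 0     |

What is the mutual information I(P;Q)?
Marginal P(P) (row sums):
  P(P=0) = 1/6 + 0 = 1/6
  P(P=1) = 0 + 5/8 = 5/8
  P(P=2) = 5/24 + 0 = 5/24
Marginal P(Q) (column sums):
  P(Q=0) = 1/6 + 0 + 5/24 = 3/8
  P(Q=1) = 0 + 5/8 + 0 = 5/8

H(P) = -[(1/6)·log₂(1/6) + (5/8)·log₂(5/8) + (5/24)·log₂(5/24)]
  = 0.4308 + 0.4238 + 0.4715
  = 1.3261 bits
H(Q) = -[(3/8)·log₂(3/8) + (5/8)·log₂(5/8)]
  = 0.5306 + 0.4238
  = 0.9544 bits
H(P,Q) = -[(1/6)·log₂(1/6) + (5/8)·log₂(5/8) + (5/24)·log₂(5/24)]
  = 0.4308 + 0.4238 + 0.4715
  = 1.3261 bits

I(P;Q) = H(P) + H(Q) - H(P,Q)
  = 1.3261 + 0.9544 - 1.3261
  = 0.9544 bits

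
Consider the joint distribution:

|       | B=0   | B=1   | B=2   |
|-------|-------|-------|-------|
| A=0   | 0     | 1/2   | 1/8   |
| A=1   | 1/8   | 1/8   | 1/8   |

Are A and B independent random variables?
Marginal P(A) (row sums):
  P(A=0) = 0 + 1/2 + 1/8 = 5/8
  P(A=1) = 1/8 + 1/8 + 1/8 = 3/8
Marginal P(B) (column sums):
  P(B=0) = 0 + 1/8 = 1/8
  P(B=1) = 1/2 + 1/8 = 5/8
  P(B=2) = 1/8 + 1/8 = 1/4

A and B are independent iff P(A=i,B=j) = P(A=i)·P(B=j) for every cell.
  P(A=0)·P(B=0) = 5/8 × 1/8 = 5/64, but P(A=0,B=0) = 0 ✗

No, A and B are not independent. Quantitatively, I(A;B) > 0:

H(A) = -[(5/8)·log₂(5/8) + (3/8)·log₂(3/8)]
  = 0.4238 + 0.5306
  = 0.9544 bits
H(B) = -[(1/8)·log₂(1/8) + (5/8)·log₂(5/8) + (1/4)·log₂(1/4)]
  = 0.3750 + 0.4238 + 0.5000
  = 1.2988 bits
H(A,B) = -[(1/2)·log₂(1/2) + (1/8)·log₂(1/8) + (1/8)·log₂(1/8) + (1/8)·log₂(1/8) + (1/8)·log₂(1/8)]
  = 0.5000 + 0.3750 + 0.3750 + 0.3750 + 0.3750
  = 2.0000 bits
I(A;B) = H(A) + H(B) - H(A,B) = 0.9544 + 1.2988 - 2.0000 = 0.2532 bits > 0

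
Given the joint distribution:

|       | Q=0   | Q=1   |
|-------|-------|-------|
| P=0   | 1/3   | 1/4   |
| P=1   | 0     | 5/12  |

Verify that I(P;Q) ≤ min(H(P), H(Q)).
Marginal P(P) (row sums):
  P(P=0) = 1/3 + 1/4 = 7/12
  P(P=1) = 0 + 5/12 = 5/12
Marginal P(Q) (column sums):
  P(Q=0) = 1/3 + 0 = 1/3
  P(Q=1) = 1/4 + 5/12 = 2/3

H(P) = -[(7/12)·log₂(7/12) + (5/12)·log₂(5/12)]
  = 0.4536 + 0.5263
  = 0.9799 bits
H(Q) = -[(1/3)·log₂(1/3) + (2/3)·log₂(2/3)]
  = 0.5283 + 0.3900
  = 0.9183 bits
H(P,Q) = -[(1/3)·log₂(1/3) + (1/4)·log₂(1/4) + (5/12)·log₂(5/12)]
  = 0.5283 + 0.5000 + 0.5263
  = 1.5546 bits

I(P;Q) = H(P) + H(Q) - H(P,Q)
  = 0.9799 + 0.9183 - 1.5546
  = 0.3436 bits

min(H(P), H(Q)) = min(0.9799, 0.9183) = 0.9183 bits
Since 0.3436 ≤ 0.9183, the bound is satisfied ✓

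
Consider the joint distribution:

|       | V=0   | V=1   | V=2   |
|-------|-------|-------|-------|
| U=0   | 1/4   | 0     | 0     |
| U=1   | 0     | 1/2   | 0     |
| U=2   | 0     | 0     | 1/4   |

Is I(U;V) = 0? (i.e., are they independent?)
Marginal P(U) (row sums):
  P(U=0) = 1/4 + 0 + 0 = 1/4
  P(U=1) = 0 + 1/2 + 0 = 1/2
  P(U=2) = 0 + 0 + 1/4 = 1/4
Marginal P(V) (column sums):
  P(V=0) = 1/4 + 0 + 0 = 1/4
  P(V=1) = 0 + 1/2 + 0 = 1/2
  P(V=2) = 0 + 0 + 1/4 = 1/4

U and V are independent iff P(U=i,V=j) = P(U=i)·P(V=j) for every cell.
  P(U=0)·P(V=0) = 1/4 × 1/4 = 1/16, but P(U=0,V=0) = 1/4 ✗

No, U and V are not independent. Quantitatively, I(U;V) > 0:

H(U) = -[(1/4)·log₂(1/4) + (1/2)·log₂(1/2) + (1/4)·log₂(1/4)]
  = 0.5000 + 0.5000 + 0.5000
  = 1.5000 bits
H(V) = -[(1/4)·log₂(1/4) + (1/2)·log₂(1/2) + (1/4)·log₂(1/4)]
  = 0.5000 + 0.5000 + 0.5000
  = 1.5000 bits
H(U,V) = -[(1/4)·log₂(1/4) + (1/2)·log₂(1/2) + (1/4)·log₂(1/4)]
  = 0.5000 + 0.5000 + 0.5000
  = 1.5000 bits
I(U;V) = H(U) + H(V) - H(U,V) = 1.5000 + 1.5000 - 1.5000 = 1.5000 bits > 0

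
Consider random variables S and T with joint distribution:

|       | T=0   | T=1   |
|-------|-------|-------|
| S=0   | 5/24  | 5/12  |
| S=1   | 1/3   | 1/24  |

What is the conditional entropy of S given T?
Marginal P(T) (column sums):
  P(T=0) = 5/24 + 1/3 = 13/24
  P(T=1) = 5/12 + 1/24 = 11/24

H(S|T) = -Σ P(S,T)·log₂ P(S|T), where P(S|T) = P(S,T) / P(T)
  (S=0,T=0): P(S|T) = (5/24)/(13/24) = 5/13;  -(5/24)·log₂(5/13) = 0.2872
  (S=0,T=1): P(S|T) = (5/12)/(11/24) = 10/11;  -(5/12)·log₂(10/11) = 0.0573
  (S=1,T=0): P(S|T) = (1/3)/(13/24) = 8/13;  -(1/3)·log₂(8/13) = 0.2335
  (S=1,T=1): P(S|T) = (1/24)/(11/24) = 1/11;  -(1/24)·log₂(1/11) = 0.1441
H(S|T) = 0.2872 + 0.0573 + 0.2335 + 0.1441
  = 0.7221 bits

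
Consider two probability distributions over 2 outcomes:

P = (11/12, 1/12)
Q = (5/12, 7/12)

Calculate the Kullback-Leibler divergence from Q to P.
D(P||Q) = Σ P(i) log₂(P(i)/Q(i))
  i=0: (11/12) × log₂((11/12)/(5/12)) = (11/12) × log₂(11/5) = 1.0427
  i=1: (1/12) × log₂((1/12)/(7/12)) = (1/12) × log₂(1/7) = -0.2339
D(P||Q) = 1.0427 - 0.2339
  = 0.8088 bits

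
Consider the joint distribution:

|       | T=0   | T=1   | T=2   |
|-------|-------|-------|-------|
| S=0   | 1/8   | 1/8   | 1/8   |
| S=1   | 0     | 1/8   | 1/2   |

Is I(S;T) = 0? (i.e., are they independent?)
Marginal P(S) (row sums):
  P(S=0) = 1/8 + 1/8 + 1/8 = 3/8
  P(S=1) = 0 + 1/8 + 1/2 = 5/8
Marginal P(T) (column sums):
  P(T=0) = 1/8 + 0 = 1/8
  P(T=1) = 1/8 + 1/8 = 1/4
  P(T=2) = 1/8 + 1/2 = 5/8

S and T are independent iff P(S=i,T=j) = P(S=i)·P(T=j) for every cell.
  P(S=0)·P(T=0) = 3/8 × 1/8 = 3/64, but P(S=0,T=0) = 1/8 ✗

No, S and T are not independent. Quantitatively, I(S;T) > 0:

H(S) = -[(3/8)·log₂(3/8) + (5/8)·log₂(5/8)]
  = 0.5306 + 0.4238
  = 0.9544 bits
H(T) = -[(1/8)·log₂(1/8) + (1/4)·log₂(1/4) + (5/8)·log₂(5/8)]
  = 0.3750 + 0.5000 + 0.4238
  = 1.2988 bits
H(S,T) = -[(1/8)·log₂(1/8) + (1/8)·log₂(1/8) + (1/8)·log₂(1/8) + (1/8)·log₂(1/8) + (1/2)·log₂(1/2)]
  = 0.3750 + 0.3750 + 0.3750 + 0.3750 + 0.5000
  = 2.0000 bits
I(S;T) = H(S) + H(T) - H(S,T) = 0.9544 + 1.2988 - 2.0000 = 0.2532 bits > 0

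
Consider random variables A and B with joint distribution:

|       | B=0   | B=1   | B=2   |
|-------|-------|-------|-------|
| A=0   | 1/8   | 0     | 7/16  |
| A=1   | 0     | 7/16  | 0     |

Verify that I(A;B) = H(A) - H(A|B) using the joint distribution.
Left side, from I(A;B) = H(A) + H(B) - H(A,B):
Marginal P(A) (row sums):
  P(A=0) = 1/8 + 0 + 7/16 = 9/16
  P(A=1) = 0 + 7/16 + 0 = 7/16
Marginal P(B) (column sums):
  P(B=0) = 1/8 + 0 = 1/8
  P(B=1) = 0 + 7/16 = 7/16
  P(B=2) = 7/16 + 0 = 7/16

H(A) = -[(9/16)·log₂(9/16) + (7/16)·log₂(7/16)]
  = 0.4669 + 0.5218
  = 0.9887 bits
H(B) = -[(1/8)·log₂(1/8) + (7/16)·log₂(7/16) + (7/16)·log₂(7/16)]
  = 0.3750 + 0.5218 + 0.5218
  = 1.4186 bits
H(A,B) = -[(1/8)·log₂(1/8) + (7/16)·log₂(7/16) + (7/16)·log₂(7/16)]
  = 0.3750 + 0.5218 + 0.5218
  = 1.4186 bits

I(A;B) = H(A) + H(B) - H(A,B)
  = 0.9887 + 1.4186 - 1.4186
  = 0.9887 bits

Right side, with H(A|B) computed directly from the conditional probabilities:
H(A|B) = -Σ P(A,B)·log₂ P(A|B), where P(A|B) = P(A,B) / P(B)
  (cells with P(A,B) = 0 contribute 0)
  (A=0,B=0): P(A|B) = (1/8)/(1/8) = 1;  -(1/8)·log₂(1) = 0.0000
  (A=0,B=2): P(A|B) = (7/16)/(7/16) = 1;  -(7/16)·log₂(1) = 0.0000
  (A=1,B=1): P(A|B) = (7/16)/(7/16) = 1;  -(7/16)·log₂(1) = 0.0000
H(A|B) = 0.0000 + 0.0000 + 0.0000
  = 0.0000 bits
H(A) - H(A|B) = 0.9887 - 0.0000 = 0.9887 bits

Both sides equal 0.9887 bits, so I(A;B) = H(A) - H(A|B) ✓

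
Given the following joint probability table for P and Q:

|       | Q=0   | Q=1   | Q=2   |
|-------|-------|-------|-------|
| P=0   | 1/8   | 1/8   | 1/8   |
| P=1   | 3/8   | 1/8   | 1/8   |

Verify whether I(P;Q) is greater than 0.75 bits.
Marginal P(P) (row sums):
  P(P=0) = 1/8 + 1/8 + 1/8 = 3/8
  P(P=1) = 3/8 + 1/8 + 1/8 = 5/8
Marginal P(Q) (column sums):
  P(Q=0) = 1/8 + 3/8 = 1/2
  P(Q=1) = 1/8 + 1/8 = 1/4
  P(Q=2) = 1/8 + 1/8 = 1/4

H(P) = -[(3/8)·log₂(3/8) + (5/8)·log₂(5/8)]
  = 0.5306 + 0.4238
  = 0.9544 bits
H(Q) = -[(1/2)·log₂(1/2) + (1/4)·log₂(1/4) + (1/4)·log₂(1/4)]
  = 0.5000 + 0.5000 + 0.5000
  = 1.5000 bits
H(P,Q) = -[(1/8)·log₂(1/8) + (1/8)·log₂(1/8) + (1/8)·log₂(1/8) + (3/8)·log₂(3/8) + (1/8)·log₂(1/8) + (1/8)·log₂(1/8)]
  = 0.3750 + 0.3750 + 0.3750 + 0.5306 + 0.3750 + 0.3750
  = 2.4056 bits

I(P;Q) = H(P) + H(Q) - H(P,Q)
  = 0.9544 + 1.5000 - 2.4056
  = 0.0488 bits

No. I(P;Q) = 0.0488 bits, which is ≤ 0.75 bits.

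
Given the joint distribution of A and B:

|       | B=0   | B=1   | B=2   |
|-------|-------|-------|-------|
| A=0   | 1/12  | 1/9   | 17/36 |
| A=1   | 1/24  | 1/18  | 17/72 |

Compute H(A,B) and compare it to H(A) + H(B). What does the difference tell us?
Marginal P(A) (row sums):
  P(A=0) = 1/12 + 1/9 + 17/36 = 2/3
  P(A=1) = 1/24 + 1/18 + 17/72 = 1/3
Marginal P(B) (column sums):
  P(B=0) = 1/12 + 1/24 = 1/8
  P(B=1) = 1/9 + 1/18 = 1/6
  P(B=2) = 17/36 + 17/72 = 17/24

H(A,B) = -[(1/12)·log₂(1/12) + (1/9)·log₂(1/9) + (17/36)·log₂(17/36) + (1/24)·log₂(1/24) + (1/18)·log₂(1/18) + (17/72)·log₂(17/72)]
  = 0.2987 + 0.3522 + 0.5112 + 0.1910 + 0.2317 + 0.4917
  = 2.0765 bits
H(A) = -[(2/3)·log₂(2/3) + (1/3)·log₂(1/3)]
  = 0.3900 + 0.5283
  = 0.9183 bits
H(B) = -[(1/8)·log₂(1/8) + (1/6)·log₂(1/6) + (17/24)·log₂(17/24)]
  = 0.3750 + 0.4308 + 0.3524
  = 1.1582 bits

H(A) + H(B) = 0.9183 + 1.1582 = 2.0765 bits
Difference: H(A) + H(B) - H(A,B) = 2.0765 - 2.0765 = 0.0000 bits = I(A;B)

The difference is the mutual information; it is 0 here, so A and B are independent (the joint entropy equals the sum of the marginal entropies).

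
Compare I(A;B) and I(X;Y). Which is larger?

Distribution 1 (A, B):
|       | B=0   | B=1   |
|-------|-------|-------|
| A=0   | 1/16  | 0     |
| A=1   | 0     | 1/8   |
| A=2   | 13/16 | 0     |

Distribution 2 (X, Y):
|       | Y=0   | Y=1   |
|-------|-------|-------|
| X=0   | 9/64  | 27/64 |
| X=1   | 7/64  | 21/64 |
Distribution 1 (A, B):
Marginal P(A) (row sums):
  P(A=0) = 1/16 + 0 = 1/16
  P(A=1) = 0 + 1/8 = 1/8
  P(A=2) = 13/16 + 0 = 13/16
Marginal P(B) (column sums):
  P(B=0) = 1/16 + 0 + 13/16 = 7/8
  P(B=1) = 0 + 1/8 + 0 = 1/8

H(A) = -[(1/16)·log₂(1/16) + (1/8)·log₂(1/8) + (13/16)·log₂(13/16)]
  = 0.2500 + 0.3750 + 0.2434
  = 0.8684 bits
H(B) = -[(7/8)·log₂(7/8) + (1/8)·log₂(1/8)]
  = 0.1686 + 0.3750
  = 0.5436 bits
H(A,B) = -[(1/16)·log₂(1/16) + (1/8)·log₂(1/8) + (13/16)·log₂(13/16)]
  = 0.2500 + 0.3750 + 0.2434
  = 0.8684 bits

I(A;B) = H(A) + H(B) - H(A,B)
  = 0.8684 + 0.5436 - 0.8684
  = 0.5436 bits

Distribution 2 (X, Y):
Marginal P(X) (row sums):
  P(X=0) = 9/64 + 27/64 = 9/16
  P(X=1) = 7/64 + 21/64 = 7/16
Marginal P(Y) (column sums):
  P(Y=0) = 9/64 + 7/64 = 1/4
  P(Y=1) = 27/64 + 21/64 = 3/4

H(X) = -[(9/16)·log₂(9/16) + (7/16)·log₂(7/16)]
  = 0.4669 + 0.5218
  = 0.9887 bits
H(Y) = -[(1/4)·log₂(1/4) + (3/4)·log₂(3/4)]
  = 0.5000 + 0.3113
  = 0.8113 bits
H(X,Y) = -[(9/64)·log₂(9/64) + (27/64)·log₂(27/64) + (7/64)·log₂(7/64) + (21/64)·log₂(21/64)]
  = 0.3980 + 0.5253 + 0.3492 + 0.5275
  = 1.8000 bits

I(X;Y) = H(X) + H(Y) - H(X,Y)
  = 0.9887 + 0.8113 - 1.8000
  = 0.0000 bits

I(A;B) = 0.5436 bits > I(X;Y) = 0.0000 bits, so (A, B) has the higher mutual information (stronger dependence).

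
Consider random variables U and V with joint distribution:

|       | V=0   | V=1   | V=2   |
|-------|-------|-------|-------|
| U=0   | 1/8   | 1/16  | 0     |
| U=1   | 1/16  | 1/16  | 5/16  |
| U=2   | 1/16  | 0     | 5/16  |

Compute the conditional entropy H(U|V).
Marginal P(V) (column sums):
  P(V=0) = 1/8 + 1/16 + 1/16 = 1/4
  P(V=1) = 1/16 + 1/16 + 0 = 1/8
  P(V=2) = 0 + 5/16 + 5/16 = 5/8

H(U|V) = -Σ P(U,V)·log₂ P(U|V), where P(U|V) = P(U,V) / P(V)
  (cells with P(U,V) = 0 contribute 0)
  (U=0,V=0): P(U|V) = (1/8)/(1/4) = 1/2;  -(1/8)·log₂(1/2) = 0.1250
  (U=0,V=1): P(U|V) = (1/16)/(1/8) = 1/2;  -(1/16)·log₂(1/2) = 0.0625
  (U=1,V=0): P(U|V) = (1/16)/(1/4) = 1/4;  -(1/16)·log₂(1/4) = 0.1250
  (U=1,V=1): P(U|V) = (1/16)/(1/8) = 1/2;  -(1/16)·log₂(1/2) = 0.0625
  (U=1,V=2): P(U|V) = (5/16)/(5/8) = 1/2;  -(5/16)·log₂(1/2) = 0.3125
  (U=2,V=0): P(U|V) = (1/16)/(1/4) = 1/4;  -(1/16)·log₂(1/4) = 0.1250
  (U=2,V=2): P(U|V) = (5/16)/(5/8) = 1/2;  -(5/16)·log₂(1/2) = 0.3125
H(U|V) = 0.1250 + 0.0625 + 0.1250 + 0.0625 + 0.3125 + 0.1250 + 0.3125
  = 1.1250 bits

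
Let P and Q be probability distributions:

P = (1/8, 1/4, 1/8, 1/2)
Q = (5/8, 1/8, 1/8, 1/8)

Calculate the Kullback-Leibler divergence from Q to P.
D(P||Q) = Σ P(i) log₂(P(i)/Q(i))
  i=0: (1/8) × log₂((1/8)/(5/8)) = (1/8) × log₂(1/5) = -0.2902
  i=1: (1/4) × log₂((1/4)/(1/8)) = (1/4) × log₂(2) = 0.2500
  i=2: (1/8) × log₂((1/8)/(1/8)) = (1/8) × log₂(1) = 0.0000
  i=3: (1/2) × log₂((1/2)/(1/8)) = (1/2) × log₂(4) = 1.0000
D(P||Q) = -0.2902 + 0.2500 + 0.0000 + 1.0000
  = 0.9598 bits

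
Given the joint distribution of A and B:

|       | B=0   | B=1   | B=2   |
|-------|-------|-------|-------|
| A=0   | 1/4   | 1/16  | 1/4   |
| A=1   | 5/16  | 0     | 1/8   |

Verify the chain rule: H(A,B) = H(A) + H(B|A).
Left side:
H(A,B) = -[(1/4)·log₂(1/4) + (1/16)·log₂(1/16) + (1/4)·log₂(1/4) + (5/16)·log₂(5/16) + (1/8)·log₂(1/8)]
  = 0.5000 + 0.2500 + 0.5000 + 0.5244 + 0.3750
  = 2.1494 bits

Right side:
Marginal P(A) (row sums):
  P(A=0) = 1/4 + 1/16 + 1/4 = 9/16
  P(A=1) = 5/16 + 0 + 1/8 = 7/16
H(A) = -[(9/16)·log₂(9/16) + (7/16)·log₂(7/16)]
  = 0.4669 + 0.5218
  = 0.9887 bits
H(B|A) = -Σ P(A,B)·log₂ P(B|A), where P(B|A) = P(A,B) / P(A)
  (cells with P(A,B) = 0 contribute 0)
  (A=0,B=0): P(B|A) = (1/4)/(9/16) = 4/9;  -(1/4)·log₂(4/9) = 0.2925
  (A=0,B=1): P(B|A) = (1/16)/(9/16) = 1/9;  -(1/16)·log₂(1/9) = 0.1981
  (A=0,B=2): P(B|A) = (1/4)/(9/16) = 4/9;  -(1/4)·log₂(4/9) = 0.2925
  (A=1,B=0): P(B|A) = (5/16)/(7/16) = 5/7;  -(5/16)·log₂(5/7) = 0.1517
  (A=1,B=2): P(B|A) = (1/8)/(7/16) = 2/7;  -(1/8)·log₂(2/7) = 0.2259
H(B|A) = 0.2925 + 0.1981 + 0.2925 + 0.1517 + 0.2259
  = 1.1607 bits
H(A) + H(B|A) = 0.9887 + 1.1607 = 2.1494 bits

Both sides equal 2.1494 bits, so the chain rule holds ✓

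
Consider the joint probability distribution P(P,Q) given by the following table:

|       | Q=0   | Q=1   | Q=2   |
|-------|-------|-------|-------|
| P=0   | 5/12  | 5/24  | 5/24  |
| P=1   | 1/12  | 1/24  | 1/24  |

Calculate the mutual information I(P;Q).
Marginal P(P) (row sums):
  P(P=0) = 5/12 + 5/24 + 5/24 = 5/6
  P(P=1) = 1/12 + 1/24 + 1/24 = 1/6
Marginal P(Q) (column sums):
  P(Q=0) = 5/12 + 1/12 = 1/2
  P(Q=1) = 5/24 + 1/24 = 1/4
  P(Q=2) = 5/24 + 1/24 = 1/4

H(P) = -[(5/6)·log₂(5/6) + (1/6)·log₂(1/6)]
  = 0.2192 + 0.4308
  = 0.6500 bits
H(Q) = -[(1/2)·log₂(1/2) + (1/4)·log₂(1/4) + (1/4)·log₂(1/4)]
  = 0.5000 + 0.5000 + 0.5000
  = 1.5000 bits
H(P,Q) = -[(5/12)·log₂(5/12) + (5/24)·log₂(5/24) + (5/24)·log₂(5/24) + (1/12)·log₂(1/12) + (1/24)·log₂(1/24) + (1/24)·log₂(1/24)]
  = 0.5263 + 0.4715 + 0.4715 + 0.2987 + 0.1910 + 0.1910
  = 2.1500 bits

I(P;Q) = H(P) + H(Q) - H(P,Q)
  = 0.6500 + 1.5000 - 2.1500
  = 0.0000 bits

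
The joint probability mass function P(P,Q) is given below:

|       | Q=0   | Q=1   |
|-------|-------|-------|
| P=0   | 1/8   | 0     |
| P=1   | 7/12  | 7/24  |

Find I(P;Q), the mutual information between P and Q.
Marginal P(P) (row sums):
  P(P=0) = 1/8 + 0 = 1/8
  P(P=1) = 7/12 + 7/24 = 7/8
Marginal P(Q) (column sums):
  P(Q=0) = 1/8 + 7/12 = 17/24
  P(Q=1) = 0 + 7/24 = 7/24

H(P) = -[(1/8)·log₂(1/8) + (7/8)·log₂(7/8)]
  = 0.3750 + 0.1686
  = 0.5436 bits
H(Q) = -[(17/24)·log₂(17/24) + (7/24)·log₂(7/24)]
  = 0.3524 + 0.5185
  = 0.8709 bits
H(P,Q) = -[(1/8)·log₂(1/8) + (7/12)·log₂(7/12) + (7/24)·log₂(7/24)]
  = 0.3750 + 0.4536 + 0.5185
  = 1.3471 bits

I(P;Q) = H(P) + H(Q) - H(P,Q)
  = 0.5436 + 0.8709 - 1.3471
  = 0.0674 bits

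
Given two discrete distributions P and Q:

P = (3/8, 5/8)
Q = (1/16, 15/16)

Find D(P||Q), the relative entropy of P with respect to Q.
D(P||Q) = Σ P(i) log₂(P(i)/Q(i))
  i=0: (3/8) × log₂((3/8)/(1/16)) = (3/8) × log₂(6) = 0.9694
  i=1: (5/8) × log₂((5/8)/(15/16)) = (5/8) × log₂(2/3) = -0.3656
D(P||Q) = 0.9694 - 0.3656
  = 0.6038 bits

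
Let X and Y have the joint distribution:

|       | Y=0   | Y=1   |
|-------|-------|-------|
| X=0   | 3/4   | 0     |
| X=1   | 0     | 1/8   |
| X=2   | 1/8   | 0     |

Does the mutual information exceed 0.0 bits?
Marginal P(X) (row sums):
  P(X=0) = 3/4 + 0 = 3/4
  P(X=1) = 0 + 1/8 = 1/8
  P(X=2) = 1/8 + 0 = 1/8
Marginal P(Y) (column sums):
  P(Y=0) = 3/4 + 0 + 1/8 = 7/8
  P(Y=1) = 0 + 1/8 + 0 = 1/8

H(X) = -[(3/4)·log₂(3/4) + (1/8)·log₂(1/8) + (1/8)·log₂(1/8)]
  = 0.3113 + 0.3750 + 0.3750
  = 1.0613 bits
H(Y) = -[(7/8)·log₂(7/8) + (1/8)·log₂(1/8)]
  = 0.1686 + 0.3750
  = 0.5436 bits
H(X,Y) = -[(3/4)·log₂(3/4) + (1/8)·log₂(1/8) + (1/8)·log₂(1/8)]
  = 0.3113 + 0.3750 + 0.3750
  = 1.0613 bits

I(X;Y) = H(X) + H(Y) - H(X,Y)
  = 1.0613 + 0.5436 - 1.0613
  = 0.5436 bits

Yes. I(X;Y) = 0.5436 bits, which is > 0.0 bits.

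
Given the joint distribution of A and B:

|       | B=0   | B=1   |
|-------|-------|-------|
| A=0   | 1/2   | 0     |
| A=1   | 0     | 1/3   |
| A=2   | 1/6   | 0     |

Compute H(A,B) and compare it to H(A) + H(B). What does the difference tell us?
Marginal P(A) (row sums):
  P(A=0) = 1/2 + 0 = 1/2
  P(A=1) = 0 + 1/3 = 1/3
  P(A=2) = 1/6 + 0 = 1/6
Marginal P(B) (column sums):
  P(B=0) = 1/2 + 0 + 1/6 = 2/3
  P(B=1) = 0 + 1/3 + 0 = 1/3

H(A,B) = -[(1/2)·log₂(1/2) + (1/3)·log₂(1/3) + (1/6)·log₂(1/6)]
  = 0.5000 + 0.5283 + 0.4308
  = 1.4591 bits
H(A) = -[(1/2)·log₂(1/2) + (1/3)·log₂(1/3) + (1/6)·log₂(1/6)]
  = 0.5000 + 0.5283 + 0.4308
  = 1.4591 bits
H(B) = -[(2/3)·log₂(2/3) + (1/3)·log₂(1/3)]
  = 0.3900 + 0.5283
  = 0.9183 bits

H(A) + H(B) = 1.4591 + 0.9183 = 2.3774 bits
Difference: H(A) + H(B) - H(A,B) = 2.3774 - 1.4591 = 0.9183 bits = I(A;B)

The difference is the mutual information; it is positive here, so A and B are dependent (knowing one reduces uncertainty about the other by 0.9183 bits).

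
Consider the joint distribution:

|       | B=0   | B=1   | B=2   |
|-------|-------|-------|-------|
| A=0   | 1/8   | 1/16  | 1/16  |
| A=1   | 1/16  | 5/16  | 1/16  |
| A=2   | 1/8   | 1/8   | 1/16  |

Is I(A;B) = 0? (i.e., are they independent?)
Marginal P(A) (row sums):
  P(A=0) = 1/8 + 1/16 + 1/16 = 1/4
  P(A=1) = 1/16 + 5/16 + 1/16 = 7/16
  P(A=2) = 1/8 + 1/8 + 1/16 = 5/16
Marginal P(B) (column sums):
  P(B=0) = 1/8 + 1/16 + 1/8 = 5/16
  P(B=1) = 1/16 + 5/16 + 1/8 = 1/2
  P(B=2) = 1/16 + 1/16 + 1/16 = 3/16

A and B are independent iff P(A=i,B=j) = P(A=i)·P(B=j) for every cell.
  P(A=0)·P(B=0) = 1/4 × 5/16 = 5/64, but P(A=0,B=0) = 1/8 ✗

No, A and B are not independent. Quantitatively, I(A;B) > 0:

H(A) = -[(1/4)·log₂(1/4) + (7/16)·log₂(7/16) + (5/16)·log₂(5/16)]
  = 0.5000 + 0.5218 + 0.5244
  = 1.5462 bits
H(B) = -[(5/16)·log₂(5/16) + (1/2)·log₂(1/2) + (3/16)·log₂(3/16)]
  = 0.5244 + 0.5000 + 0.4528
  = 1.4772 bits
H(A,B) = -[(1/8)·log₂(1/8) + (1/16)·log₂(1/16) + (1/16)·log₂(1/16) + (1/16)·log₂(1/16) + (5/16)·log₂(5/16) + (1/16)·log₂(1/16) + (1/8)·log₂(1/8) + (1/8)·log₂(1/8) + (1/16)·log₂(1/16)]
  = 0.3750 + 0.2500 + 0.2500 + 0.2500 + 0.5244 + 0.2500 + 0.3750 + 0.3750 + 0.2500
  = 2.8994 bits
I(A;B) = H(A) + H(B) - H(A,B) = 1.5462 + 1.4772 - 2.8994 = 0.1240 bits > 0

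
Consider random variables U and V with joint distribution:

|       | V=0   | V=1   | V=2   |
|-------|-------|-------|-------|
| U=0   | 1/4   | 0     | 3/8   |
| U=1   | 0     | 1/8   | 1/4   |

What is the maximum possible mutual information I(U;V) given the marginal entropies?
The upper bound on mutual information is I(U;V) ≤ min(H(U), H(V)).

Marginal P(U) (row sums):
  P(U=0) = 1/4 + 0 + 3/8 = 5/8
  P(U=1) = 0 + 1/8 + 1/4 = 3/8
Marginal P(V) (column sums):
  P(V=0) = 1/4 + 0 = 1/4
  P(V=1) = 0 + 1/8 = 1/8
  P(V=2) = 3/8 + 1/4 = 5/8

H(U) = -[(5/8)·log₂(5/8) + (3/8)·log₂(3/8)]
  = 0.4238 + 0.5306
  = 0.9544 bits
H(V) = -[(1/4)·log₂(1/4) + (1/8)·log₂(1/8) + (5/8)·log₂(5/8)]
  = 0.5000 + 0.3750 + 0.4238
  = 1.2988 bits

Maximum possible I(U;V) = min(0.9544, 1.2988) = 0.9544 bits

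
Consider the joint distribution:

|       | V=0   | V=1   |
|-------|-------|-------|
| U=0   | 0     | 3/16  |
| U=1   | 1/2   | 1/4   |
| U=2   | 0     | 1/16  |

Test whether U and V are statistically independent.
Marginal P(U) (row sums):
  P(U=0) = 0 + 3/16 = 3/16
  P(U=1) = 1/2 + 1/4 = 3/4
  P(U=2) = 0 + 1/16 = 1/16
Marginal P(V) (column sums):
  P(V=0) = 0 + 1/2 + 0 = 1/2
  P(V=1) = 3/16 + 1/4 + 1/16 = 1/2

U and V are independent iff P(U=i,V=j) = P(U=i)·P(V=j) for every cell.
  P(U=0)·P(V=0) = 3/16 × 1/2 = 3/32, but P(U=0,V=0) = 0 ✗

No, U and V are not independent. Quantitatively, I(U;V) > 0:

H(U) = -[(3/16)·log₂(3/16) + (3/4)·log₂(3/4) + (1/16)·log₂(1/16)]
  = 0.4528 + 0.3113 + 0.2500
  = 1.0141 bits
H(V) = -[(1/2)·log₂(1/2) + (1/2)·log₂(1/2)]
  = 0.5000 + 0.5000
  = 1.0000 bits
H(U,V) = -[(3/16)·log₂(3/16) + (1/2)·log₂(1/2) + (1/4)·log₂(1/4) + (1/16)·log₂(1/16)]
  = 0.4528 + 0.5000 + 0.5000 + 0.2500
  = 1.7028 bits
I(U;V) = H(U) + H(V) - H(U,V) = 1.0141 + 1.0000 - 1.7028 = 0.3113 bits > 0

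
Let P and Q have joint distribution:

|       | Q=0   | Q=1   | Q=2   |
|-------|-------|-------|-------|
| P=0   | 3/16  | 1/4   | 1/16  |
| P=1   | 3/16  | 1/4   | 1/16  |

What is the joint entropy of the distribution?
H(P,Q) = -Σ P(P,Q) log₂ P(P,Q), summed over the non-zero cells:
H(P,Q) = -[(3/16)·log₂(3/16) + (1/4)·log₂(1/4) + (1/16)·log₂(1/16) + (3/16)·log₂(3/16) + (1/4)·log₂(1/4) + (1/16)·log₂(1/16)]
  = 0.4528 + 0.5000 + 0.2500 + 0.4528 + 0.5000 + 0.2500
  = 2.4056 bits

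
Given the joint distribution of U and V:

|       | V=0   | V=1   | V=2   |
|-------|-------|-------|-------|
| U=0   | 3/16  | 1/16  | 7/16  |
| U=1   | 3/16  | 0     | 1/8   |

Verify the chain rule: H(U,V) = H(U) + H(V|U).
Left side:
H(U,V) = -[(3/16)·log₂(3/16) + (1/16)·log₂(1/16) + (7/16)·log₂(7/16) + (3/16)·log₂(3/16) + (1/8)·log₂(1/8)]
  = 0.4528 + 0.2500 + 0.5218 + 0.4528 + 0.3750
  = 2.0524 bits

Right side:
Marginal P(U) (row sums):
  P(U=0) = 3/16 + 1/16 + 7/16 = 11/16
  P(U=1) = 3/16 + 0 + 1/8 = 5/16
H(U) = -[(11/16)·log₂(11/16) + (5/16)·log₂(5/16)]
  = 0.3716 + 0.5244
  = 0.8960 bits
H(V|U) = -Σ P(U,V)·log₂ P(V|U), where P(V|U) = P(U,V) / P(U)
  (cells with P(U,V) = 0 contribute 0)
  (U=0,V=0): P(V|U) = (3/16)/(11/16) = 3/11;  -(3/16)·log₂(3/11) = 0.3515
  (U=0,V=1): P(V|U) = (1/16)/(11/16) = 1/11;  -(1/16)·log₂(1/11) = 0.2162
  (U=0,V=2): P(V|U) = (7/16)/(11/16) = 7/11;  -(7/16)·log₂(7/11) = 0.2853
  (U=1,V=0): P(V|U) = (3/16)/(5/16) = 3/5;  -(3/16)·log₂(3/5) = 0.1382
  (U=1,V=2): P(V|U) = (1/8)/(5/16) = 2/5;  -(1/8)·log₂(2/5) = 0.1652
H(V|U) = 0.3515 + 0.2162 + 0.2853 + 0.1382 + 0.1652
  = 1.1564 bits
H(U) + H(V|U) = 0.8960 + 1.1564 = 2.0524 bits

Both sides equal 2.0524 bits, so the chain rule holds ✓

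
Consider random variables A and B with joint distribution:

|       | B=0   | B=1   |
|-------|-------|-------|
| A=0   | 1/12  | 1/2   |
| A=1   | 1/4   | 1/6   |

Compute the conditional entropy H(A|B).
Marginal P(B) (column sums):
  P(B=0) = 1/12 + 1/4 = 1/3
  P(B=1) = 1/2 + 1/6 = 2/3

H(A|B) = -Σ P(A,B)·log₂ P(A|B), where P(A|B) = P(A,B) / P(B)
  (A=0,B=0): P(A|B) = (1/12)/(1/3) = 1/4;  -(1/12)·log₂(1/4) = 0.1667
  (A=0,B=1): P(A|B) = (1/2)/(2/3) = 3/4;  -(1/2)·log₂(3/4) = 0.2075
  (A=1,B=0): P(A|B) = (1/4)/(1/3) = 3/4;  -(1/4)·log₂(3/4) = 0.1038
  (A=1,B=1): P(A|B) = (1/6)/(2/3) = 1/4;  -(1/6)·log₂(1/4) = 0.3333
H(A|B) = 0.1667 + 0.2075 + 0.1038 + 0.3333
  = 0.8113 bits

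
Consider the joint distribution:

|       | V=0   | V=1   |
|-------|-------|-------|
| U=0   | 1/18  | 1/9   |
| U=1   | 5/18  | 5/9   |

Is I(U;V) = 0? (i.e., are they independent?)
Marginal P(U) (row sums):
  P(U=0) = 1/18 + 1/9 = 1/6
  P(U=1) = 5/18 + 5/9 = 5/6
Marginal P(V) (column sums):
  P(V=0) = 1/18 + 5/18 = 1/3
  P(V=1) = 1/9 + 5/9 = 2/3

U and V are independent iff P(U=i,V=j) = P(U=i)·P(V=j) for every cell.
  P(U=0)·P(V=0) = 1/6 × 1/3 = 1/18 = P(U=0,V=0) ✓
  P(U=0)·P(V=1) = 1/6 × 2/3 = 1/9 = P(U=0,V=1) ✓
  P(U=1)·P(V=0) = 5/6 × 1/3 = 5/18 = P(U=1,V=0) ✓
  P(U=1)·P(V=1) = 5/6 × 2/3 = 5/9 = P(U=1,V=1) ✓

Yes, U and V are independent: every cell factors, so I(U;V) = 0 bits.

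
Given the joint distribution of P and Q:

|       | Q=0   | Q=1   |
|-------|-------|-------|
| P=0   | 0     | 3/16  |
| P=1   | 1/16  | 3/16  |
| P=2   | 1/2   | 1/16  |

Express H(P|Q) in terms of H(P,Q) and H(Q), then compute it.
H(P|Q) = H(P,Q) - H(Q)

Marginal P(Q) (column sums):
  P(Q=0) = 0 + 1/16 + 1/2 = 9/16
  P(Q=1) = 3/16 + 3/16 + 1/16 = 7/16

H(P,Q) = -[(3/16)·log₂(3/16) + (1/16)·log₂(1/16) + (3/16)·log₂(3/16) + (1/2)·log₂(1/2) + (1/16)·log₂(1/16)]
  = 0.4528 + 0.2500 + 0.4528 + 0.5000 + 0.2500
  = 1.9056 bits
H(Q) = -[(9/16)·log₂(9/16) + (7/16)·log₂(7/16)]
  = 0.4669 + 0.5218
  = 0.9887 bits

H(P|Q) = 1.9056 - 0.9887 = 0.9169 bits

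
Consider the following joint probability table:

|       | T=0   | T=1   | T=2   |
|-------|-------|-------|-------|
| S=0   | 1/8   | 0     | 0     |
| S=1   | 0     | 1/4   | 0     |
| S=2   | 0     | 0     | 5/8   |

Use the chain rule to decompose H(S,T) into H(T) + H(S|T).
By the chain rule: H(S,T) = H(T) + H(S|T)

Marginal P(T) (column sums):
  P(T=0) = 1/8 + 0 + 0 = 1/8
  P(T=1) = 0 + 1/4 + 0 = 1/4
  P(T=2) = 0 + 0 + 5/8 = 5/8
H(T) = -[(1/8)·log₂(1/8) + (1/4)·log₂(1/4) + (5/8)·log₂(5/8)]
  = 0.3750 + 0.5000 + 0.4238
  = 1.2988 bits
H(S|T) = -Σ P(S,T)·log₂ P(S|T), where P(S|T) = P(S,T) / P(T)
  (cells with P(S,T) = 0 contribute 0)
  (S=0,T=0): P(S|T) = (1/8)/(1/8) = 1;  -(1/8)·log₂(1) = 0.0000
  (S=1,T=1): P(S|T) = (1/4)/(1/4) = 1;  -(1/4)·log₂(1) = 0.0000
  (S=2,T=2): P(S|T) = (5/8)/(5/8) = 1;  -(5/8)·log₂(1) = 0.0000
H(S|T) = 0.0000 + 0.0000 + 0.0000
  = 0.0000 bits

H(S,T) = H(T) + H(S|T) = 1.2988 + 0.0000 = 1.2988 bits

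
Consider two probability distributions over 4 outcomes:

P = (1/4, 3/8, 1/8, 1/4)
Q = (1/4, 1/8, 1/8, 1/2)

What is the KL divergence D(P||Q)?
D(P||Q) = Σ P(i) log₂(P(i)/Q(i))
  i=0: (1/4) × log₂((1/4)/(1/4)) = (1/4) × log₂(1) = 0.0000
  i=1: (3/8) × log₂((3/8)/(1/8)) = (3/8) × log₂(3) = 0.5944
  i=2: (1/8) × log₂((1/8)/(1/8)) = (1/8) × log₂(1) = 0.0000
  i=3: (1/4) × log₂((1/4)/(1/2)) = (1/4) × log₂(1/2) = -0.2500
D(P||Q) = 0.0000 + 0.5944 + 0.0000 - 0.2500
  = 0.3444 bits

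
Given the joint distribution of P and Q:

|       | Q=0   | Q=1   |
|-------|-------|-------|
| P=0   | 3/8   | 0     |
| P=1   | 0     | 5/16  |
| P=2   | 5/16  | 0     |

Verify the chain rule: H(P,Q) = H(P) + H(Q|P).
Left side:
H(P,Q) = -[(3/8)·log₂(3/8) + (5/16)·log₂(5/16) + (5/16)·log₂(5/16)]
  = 0.5306 + 0.5244 + 0.5244
  = 1.5794 bits

Right side:
Marginal P(P) (row sums):
  P(P=0) = 3/8 + 0 = 3/8
  P(P=1) = 0 + 5/16 = 5/16
  P(P=2) = 5/16 + 0 = 5/16
H(P) = -[(3/8)·log₂(3/8) + (5/16)·log₂(5/16) + (5/16)·log₂(5/16)]
  = 0.5306 + 0.5244 + 0.5244
  = 1.5794 bits
H(Q|P) = -Σ P(P,Q)·log₂ P(Q|P), where P(Q|P) = P(P,Q) / P(P)
  (cells with P(P,Q) = 0 contribute 0)
  (P=0,Q=0): P(Q|P) = (3/8)/(3/8) = 1;  -(3/8)·log₂(1) = 0.0000
  (P=1,Q=1): P(Q|P) = (5/16)/(5/16) = 1;  -(5/16)·log₂(1) = 0.0000
  (P=2,Q=0): P(Q|P) = (5/16)/(5/16) = 1;  -(5/16)·log₂(1) = 0.0000
H(Q|P) = 0.0000 + 0.0000 + 0.0000
  = 0.0000 bits
H(P) + H(Q|P) = 1.5794 + 0.0000 = 1.5794 bits

Both sides equal 1.5794 bits, so the chain rule holds ✓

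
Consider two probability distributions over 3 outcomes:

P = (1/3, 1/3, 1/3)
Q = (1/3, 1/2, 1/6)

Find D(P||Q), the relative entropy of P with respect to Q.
D(P||Q) = Σ P(i) log₂(P(i)/Q(i))
  i=0: (1/3) × log₂((1/3)/(1/3)) = (1/3) × log₂(1) = 0.0000
  i=1: (1/3) × log₂((1/3)/(1/2)) = (1/3) × log₂(2/3) = -0.1950
  i=2: (1/3) × log₂((1/3)/(1/6)) = (1/3) × log₂(2) = 0.3333
D(P||Q) = 0.0000 - 0.1950 + 0.3333
  = 0.1383 bits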